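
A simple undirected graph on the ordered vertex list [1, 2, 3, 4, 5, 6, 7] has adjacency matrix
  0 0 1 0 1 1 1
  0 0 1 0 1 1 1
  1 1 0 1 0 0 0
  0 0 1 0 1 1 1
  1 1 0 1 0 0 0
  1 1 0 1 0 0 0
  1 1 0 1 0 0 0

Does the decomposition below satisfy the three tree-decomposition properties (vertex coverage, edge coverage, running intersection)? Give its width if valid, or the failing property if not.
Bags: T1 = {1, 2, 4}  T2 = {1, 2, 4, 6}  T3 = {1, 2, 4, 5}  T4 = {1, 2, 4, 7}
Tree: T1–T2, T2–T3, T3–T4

A tree decomposition must satisfy three properties: every vertex lies in some bag; for every edge, both endpoints lie together in some bag; and for every vertex, the bags containing it form a connected subtree. Here vertex 3 appears in no bag, so the decomposition is invalid.

No — vertex 3 appears in no bag.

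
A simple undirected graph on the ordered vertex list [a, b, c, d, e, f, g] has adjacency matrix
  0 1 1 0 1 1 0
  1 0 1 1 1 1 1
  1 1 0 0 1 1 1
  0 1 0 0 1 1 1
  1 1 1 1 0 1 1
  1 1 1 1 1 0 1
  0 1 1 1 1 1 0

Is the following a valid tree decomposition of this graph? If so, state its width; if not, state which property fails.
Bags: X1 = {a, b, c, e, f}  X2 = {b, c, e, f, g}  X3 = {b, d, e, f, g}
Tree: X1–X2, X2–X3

Every vertex of G appears in some bag (union = {a, b, c, d, e, f, g}); every edge is covered by a bag; and for each vertex v the set of bags containing v is connected in the bag tree. The decomposition is therefore valid. The largest bag has 5 vertices, so the width is 4.

Yes; width 4.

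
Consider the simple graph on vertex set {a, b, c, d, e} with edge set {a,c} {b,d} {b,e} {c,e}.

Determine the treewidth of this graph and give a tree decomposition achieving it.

The largest bag has 2 vertices, giving width 1; this decomposition certifies tw(G) ≤ 1. Any graph with an edge has treewidth ≥ 1, and G has the edge a–c. Therefore the treewidth is 1.

Treewidth 1.
Bags: B1 = {a, c}  B2 = {c, e}  B3 = {b, e}  B4 = {b, d}
Tree: B1–B2, B2–B3, B3–B4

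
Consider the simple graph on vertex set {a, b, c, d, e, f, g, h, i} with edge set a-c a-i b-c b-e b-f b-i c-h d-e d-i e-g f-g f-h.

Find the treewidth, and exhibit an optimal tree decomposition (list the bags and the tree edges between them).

Treewidth 3.
One optimal decomposition is:
Bags: B1 = {a, c, f, h}  B2 = {a, b, c, f}  B3 = {a, b, f, i}  B4 = {b, f, g, i}  B5 = {b, e, g, i}  B6 = {d, e, g, i}
Tree: B1–B2, B2–B3, B3–B4, B4–B5, B5–B6

The largest bag has 4 vertices, giving width 3; this decomposition certifies tw(G) ≤ 3. For the lower bound: the 4 vertex sets {a,c,h}, {f}, {b}, {d,e,g,i} are disjoint, each induces a connected subgraph, and every pair is joined by at least one edge of G. Contracting each set to a single vertex therefore yields K_{4} as a minor, and since treewidth is minor-monotone, tw(G) ≥ tw(K_{4}) = 3. The upper and lower bounds meet at 3, so that is the treewidth.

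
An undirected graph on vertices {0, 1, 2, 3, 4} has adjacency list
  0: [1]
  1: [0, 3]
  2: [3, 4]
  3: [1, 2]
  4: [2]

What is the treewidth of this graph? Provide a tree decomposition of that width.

Every bag has size at most 2, so the width is 2 − 1 = 1 and tw(G) ≤ 1. Since G has at least one edge (e.g. 4–2), it is not an edgeless graph, so tw(G) ≥ 1. The upper and lower bounds meet at 1, so that is the treewidth.

Treewidth 1.
One optimal decomposition is:
Bags: B1 = {2, 4}  B2 = {2, 3}  B3 = {1, 3}  B4 = {0, 1}
Tree: B1–B2, B2–B3, B3–B4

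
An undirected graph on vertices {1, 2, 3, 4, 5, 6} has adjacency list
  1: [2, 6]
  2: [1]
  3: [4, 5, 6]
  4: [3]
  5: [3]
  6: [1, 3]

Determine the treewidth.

1

A width-1 tree decomposition is:
Bags: B1 = {3, 6}  B2 = {1, 6}  B3 = {3, 4}  B4 = {3, 5}  B5 = {1, 2}
Tree: B1–B2, B1–B3, B3–B4, B2–B5
Each bag holds 2 vertices, so the decomposition has width 1, which upper-bounds the treewidth. Any graph with an edge has treewidth ≥ 1, and G has the edge 6–3. The upper and lower bounds meet at 1, so that is the treewidth.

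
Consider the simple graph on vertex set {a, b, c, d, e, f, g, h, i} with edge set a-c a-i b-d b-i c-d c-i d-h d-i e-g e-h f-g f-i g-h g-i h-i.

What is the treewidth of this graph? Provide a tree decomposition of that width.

Each bag holds 3 vertices, so the decomposition has width 2, which upper-bounds the treewidth. Conversely, {e, g, h} is a clique of size 3, and the vertices of any clique must share a bag in every tree decomposition; so some bag has ≥ 3 vertices and tw(G) ≥ 2. Hence tw(G) = 2 exactly.

Treewidth 2.
One such decomposition:
Bags: B1 = {e, g, h}  B2 = {g, h, i}  B3 = {f, g, i}  B4 = {d, h, i}  B5 = {c, d, i}  B6 = {b, d, i}  B7 = {a, c, i}
Tree: B1–B2, B2–B3, B2–B4, B4–B5, B4–B6, B5–B7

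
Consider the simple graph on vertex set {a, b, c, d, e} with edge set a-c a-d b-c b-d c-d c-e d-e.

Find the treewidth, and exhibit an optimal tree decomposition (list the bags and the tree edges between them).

Treewidth 2.
One optimal decomposition is:
Bags: B1 = {b, c, d}  B2 = {a, c, d}  B3 = {c, d, e}
Tree: B1–B2, B2–B3

Every bag has size at most 3, so the width is 3 − 1 = 2 and tw(G) ≤ 2. On the other hand G contains the 3-clique {c, d, e}. A clique must lie in a single bag of any decomposition, so no decomposition can have width below 2. Therefore the treewidth is 2.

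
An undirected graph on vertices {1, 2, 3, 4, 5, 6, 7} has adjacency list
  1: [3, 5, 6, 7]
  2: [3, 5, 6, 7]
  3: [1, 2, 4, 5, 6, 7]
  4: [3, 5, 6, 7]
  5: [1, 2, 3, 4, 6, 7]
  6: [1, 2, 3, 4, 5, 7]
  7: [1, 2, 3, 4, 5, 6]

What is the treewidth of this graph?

4

A width-4 tree decomposition is:
Bags: B1 = {3, 4, 5, 6, 7}  B2 = {2, 3, 5, 6, 7}  B3 = {1, 3, 5, 6, 7}
Tree: B1–B2, B1–B3
Every bag has size at most 5, so the width is 5 − 1 = 4 and tw(G) ≤ 4. On the other hand G contains the 5-clique {1, 3, 5, 6, 7}. A clique must lie in a single bag of any decomposition, so no decomposition can have width below 4. Combining the bounds, tw(G) = 4.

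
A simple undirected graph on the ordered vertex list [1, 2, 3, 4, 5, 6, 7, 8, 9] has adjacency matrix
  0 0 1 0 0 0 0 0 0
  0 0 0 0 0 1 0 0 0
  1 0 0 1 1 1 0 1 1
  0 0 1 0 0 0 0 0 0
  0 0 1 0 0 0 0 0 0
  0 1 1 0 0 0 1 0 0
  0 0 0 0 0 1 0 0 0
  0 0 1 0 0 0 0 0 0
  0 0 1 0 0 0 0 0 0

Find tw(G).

1

A width-1 tree decomposition is:
Bags: B1 = {3, 6}  B2 = {3, 8}  B3 = {3, 9}  B4 = {3, 5}  B5 = {1, 3}  B6 = {6, 7}  B7 = {2, 6}  B8 = {3, 4}
Tree: B1–B2, B2–B3, B3–B4, B4–B5, B1–B6, B6–B7, B1–B8
Each bag holds 2 vertices, so the decomposition has width 1, which upper-bounds the treewidth. G has an edge, so its treewidth is at least 1. Combining the bounds, tw(G) = 1.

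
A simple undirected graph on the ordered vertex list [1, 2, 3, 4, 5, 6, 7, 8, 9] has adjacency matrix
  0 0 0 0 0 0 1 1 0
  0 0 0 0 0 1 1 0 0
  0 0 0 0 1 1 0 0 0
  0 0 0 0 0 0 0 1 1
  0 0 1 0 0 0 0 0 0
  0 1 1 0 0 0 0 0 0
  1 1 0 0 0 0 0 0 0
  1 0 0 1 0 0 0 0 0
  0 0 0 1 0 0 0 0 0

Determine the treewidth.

1

A width-1 tree decomposition is:
Bags: B1 = {4, 9}  B2 = {4, 8}  B3 = {1, 8}  B4 = {1, 7}  B5 = {2, 7}  B6 = {2, 6}  B7 = {3, 6}  B8 = {3, 5}
Tree: B1–B2, B2–B3, B3–B4, B4–B5, B5–B6, B6–B7, B7–B8
Every bag has size at most 2, so the width is 2 − 1 = 1 and tw(G) ≤ 1. G has an edge, so its treewidth is at least 1. Therefore the treewidth is 1.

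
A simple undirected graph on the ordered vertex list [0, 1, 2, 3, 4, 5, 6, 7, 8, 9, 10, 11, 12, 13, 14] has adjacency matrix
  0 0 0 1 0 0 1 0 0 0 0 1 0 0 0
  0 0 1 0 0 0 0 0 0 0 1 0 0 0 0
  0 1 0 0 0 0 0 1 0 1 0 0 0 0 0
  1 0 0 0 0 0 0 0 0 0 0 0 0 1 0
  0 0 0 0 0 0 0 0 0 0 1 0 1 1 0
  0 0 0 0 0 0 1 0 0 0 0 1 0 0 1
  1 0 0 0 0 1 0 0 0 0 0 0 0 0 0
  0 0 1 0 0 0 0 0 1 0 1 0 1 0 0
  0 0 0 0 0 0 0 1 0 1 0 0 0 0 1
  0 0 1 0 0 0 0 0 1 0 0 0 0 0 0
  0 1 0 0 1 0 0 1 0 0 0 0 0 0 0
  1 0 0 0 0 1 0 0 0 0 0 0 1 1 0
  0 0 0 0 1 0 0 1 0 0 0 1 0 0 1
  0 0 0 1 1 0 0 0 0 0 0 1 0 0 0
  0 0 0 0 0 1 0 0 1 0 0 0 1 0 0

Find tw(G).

A width-3 tree decomposition is:
Bags: B1 = {1, 2, 9, 10}  B2 = {2, 7, 9, 10}  B3 = {7, 8, 9, 10}  B4 = {4, 7, 8, 10}  B5 = {4, 7, 8, 12}  B6 = {4, 8, 12, 14}  B7 = {4, 12, 13, 14}  B8 = {11, 12, 13, 14}  B9 = {5, 11, 13, 14}  B10 = {3, 5, 11, 13}  B11 = {0, 3, 5, 11}  B12 = {0, 3, 5, 6}
Tree: B1–B2, B2–B3, B3–B4, B4–B5, B5–B6, B6–B7, B7–B8, B8–B9, B9–B10, B10–B11, B11–B12
The largest bag has 4 vertices, giving width 3; this decomposition certifies tw(G) ≤ 3. For the lower bound: the 4 vertex sets {1,2,9}, {10}, {7}, {4,8,12,14} are disjoint, each induces a connected subgraph, and every pair is joined by at least one edge of G. Contracting each set to a single vertex therefore yields K_{4} as a minor, and since treewidth is minor-monotone, tw(G) ≥ tw(K_{4}) = 3. The upper and lower bounds meet at 3, so that is the treewidth.

3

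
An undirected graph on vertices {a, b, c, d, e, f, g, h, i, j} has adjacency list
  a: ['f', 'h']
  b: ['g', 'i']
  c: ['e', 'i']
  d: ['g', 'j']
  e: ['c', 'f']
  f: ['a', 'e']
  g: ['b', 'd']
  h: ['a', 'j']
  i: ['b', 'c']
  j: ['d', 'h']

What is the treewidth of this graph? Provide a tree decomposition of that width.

Each bag holds 3 vertices, so the decomposition has width 2, which upper-bounds the treewidth. The edges c–e–f–a–h–j–d–g–b–i–c form a cycle, so G is not a tree and its treewidth is at least 2. Therefore the treewidth is 2.

Treewidth 2.
One such decomposition:
Bags: B1 = {c, e, f}  B2 = {a, c, f}  B3 = {a, c, h}  B4 = {c, h, j}  B5 = {c, d, j}  B6 = {c, d, g}  B7 = {b, c, g}  B8 = {b, c, i}
Tree: B1–B2, B2–B3, B3–B4, B4–B5, B5–B6, B6–B7, B7–B8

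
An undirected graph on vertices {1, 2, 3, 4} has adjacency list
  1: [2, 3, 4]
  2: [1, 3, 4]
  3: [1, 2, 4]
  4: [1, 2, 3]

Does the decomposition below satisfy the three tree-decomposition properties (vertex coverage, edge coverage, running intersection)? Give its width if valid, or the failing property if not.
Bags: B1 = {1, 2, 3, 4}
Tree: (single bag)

Yes; width 3.

Every vertex of G appears in some bag (union = {1, 2, 3, 4}); every edge is covered by a bag; and for each vertex v the set of bags containing v is connected in the bag tree. The decomposition is therefore valid. The largest bag has 4 vertices, so the width is 3.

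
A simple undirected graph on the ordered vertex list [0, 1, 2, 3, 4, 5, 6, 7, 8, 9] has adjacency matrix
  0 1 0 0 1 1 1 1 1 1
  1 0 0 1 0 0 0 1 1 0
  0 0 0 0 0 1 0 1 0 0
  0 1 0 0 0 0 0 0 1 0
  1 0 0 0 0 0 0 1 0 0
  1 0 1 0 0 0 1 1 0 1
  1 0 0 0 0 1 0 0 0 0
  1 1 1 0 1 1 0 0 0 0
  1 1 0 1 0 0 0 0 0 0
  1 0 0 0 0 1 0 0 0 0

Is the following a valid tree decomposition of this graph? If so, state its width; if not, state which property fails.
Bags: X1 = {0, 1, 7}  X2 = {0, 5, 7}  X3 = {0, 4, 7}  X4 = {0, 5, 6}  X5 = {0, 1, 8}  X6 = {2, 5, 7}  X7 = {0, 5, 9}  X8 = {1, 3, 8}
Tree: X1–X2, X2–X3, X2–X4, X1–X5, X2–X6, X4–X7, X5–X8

Yes; width 2.

Checking the three conditions: (i) the bags cover all of {0, 1, 2, 3, 4, 5, 6, 7, 8, 9}; (ii) for each edge, some bag contains both endpoints; (iii) the bags containing any fixed vertex form a subtree. All hold, so the decomposition is valid with width 3 − 1 = 2.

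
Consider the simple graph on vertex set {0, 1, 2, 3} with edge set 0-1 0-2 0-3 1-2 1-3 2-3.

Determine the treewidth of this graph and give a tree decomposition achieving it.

Treewidth 3.
One such decomposition:
Bags: B1 = {0, 1, 2, 3}
Tree: (single bag)

With just one bag of size 4, the width is 4 − 1 = 3, so tw(G) ≤ 3. Conversely, {0, 1, 2, 3} is a clique of size 4, and the vertices of any clique must share a bag in every tree decomposition; so some bag has ≥ 4 vertices and tw(G) ≥ 3. Combining the bounds, tw(G) = 3.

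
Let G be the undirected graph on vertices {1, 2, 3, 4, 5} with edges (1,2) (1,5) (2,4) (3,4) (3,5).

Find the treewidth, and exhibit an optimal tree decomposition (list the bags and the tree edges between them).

The largest bag has 3 vertices, giving width 2; this decomposition certifies tw(G) ≤ 2. The edges 5–3–4–2–1–5 form a cycle, so G is not a tree and its treewidth is at least 2. Combining the bounds, tw(G) = 2.

Treewidth 2.
One optimal decomposition is:
Bags: B1 = {3, 4, 5}  B2 = {2, 4, 5}  B3 = {1, 2, 5}
Tree: B1–B2, B2–B3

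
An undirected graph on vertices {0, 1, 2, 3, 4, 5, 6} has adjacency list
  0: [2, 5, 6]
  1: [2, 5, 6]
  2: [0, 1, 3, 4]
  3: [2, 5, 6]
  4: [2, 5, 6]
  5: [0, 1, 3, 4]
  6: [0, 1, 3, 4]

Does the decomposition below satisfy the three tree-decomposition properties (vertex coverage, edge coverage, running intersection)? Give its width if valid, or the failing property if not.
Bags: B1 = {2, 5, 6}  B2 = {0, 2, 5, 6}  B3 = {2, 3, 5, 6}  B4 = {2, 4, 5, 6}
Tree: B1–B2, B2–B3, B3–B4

A tree decomposition must satisfy three properties: every vertex lies in some bag; for every edge, both endpoints lie together in some bag; and for every vertex, the bags containing it form a connected subtree. Here vertex 1 appears in no bag, so the decomposition is invalid.

No — vertex 1 appears in no bag.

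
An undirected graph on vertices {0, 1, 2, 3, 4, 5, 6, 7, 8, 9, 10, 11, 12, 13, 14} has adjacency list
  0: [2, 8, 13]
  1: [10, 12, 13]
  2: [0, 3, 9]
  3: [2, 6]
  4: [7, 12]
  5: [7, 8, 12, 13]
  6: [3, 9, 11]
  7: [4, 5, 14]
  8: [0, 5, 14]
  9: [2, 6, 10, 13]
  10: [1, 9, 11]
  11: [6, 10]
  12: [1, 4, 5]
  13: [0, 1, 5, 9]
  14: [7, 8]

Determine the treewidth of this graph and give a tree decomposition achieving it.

Treewidth 3.
One optimal decomposition is:
Bags: B1 = {4, 7, 12, 14}  B2 = {5, 7, 12, 14}  B3 = {5, 8, 12, 14}  B4 = {1, 5, 8, 12}  B5 = {1, 5, 8, 13}  B6 = {0, 1, 8, 13}  B7 = {0, 1, 10, 13}  B8 = {0, 9, 10, 13}  B9 = {0, 2, 9, 10}  B10 = {2, 9, 10, 11}  B11 = {2, 6, 9, 11}  B12 = {2, 3, 6, 11}
Tree: B1–B2, B2–B3, B3–B4, B4–B5, B5–B6, B6–B7, B7–B8, B8–B9, B9–B10, B10–B11, B11–B12

The largest bag has 4 vertices, giving width 3; this decomposition certifies tw(G) ≤ 3. For the lower bound: the 4 vertex sets {4,7,14}, {12}, {5}, {0,1,8,13} are disjoint, each induces a connected subgraph, and every pair is joined by at least one edge of G. Contracting each set to a single vertex therefore yields K_{4} as a minor, and since treewidth is minor-monotone, tw(G) ≥ tw(K_{4}) = 3. Therefore the treewidth is 3.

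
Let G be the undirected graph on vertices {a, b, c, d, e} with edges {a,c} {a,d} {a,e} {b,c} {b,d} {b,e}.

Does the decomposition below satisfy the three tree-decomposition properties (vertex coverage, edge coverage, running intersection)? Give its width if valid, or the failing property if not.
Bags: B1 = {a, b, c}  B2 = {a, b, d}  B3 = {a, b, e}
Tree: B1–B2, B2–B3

Yes; width 2.

Vertex coverage: the bags together contain {a, b, c, d, e}, the full vertex set. Edge coverage: each edge of G has both endpoints in at least one bag. Running intersection: for every vertex, the bags containing it form a connected subtree. All three properties hold, so this is a valid tree decomposition of width max|bag| − 1 = 2, and hence tw(G) ≤ 2.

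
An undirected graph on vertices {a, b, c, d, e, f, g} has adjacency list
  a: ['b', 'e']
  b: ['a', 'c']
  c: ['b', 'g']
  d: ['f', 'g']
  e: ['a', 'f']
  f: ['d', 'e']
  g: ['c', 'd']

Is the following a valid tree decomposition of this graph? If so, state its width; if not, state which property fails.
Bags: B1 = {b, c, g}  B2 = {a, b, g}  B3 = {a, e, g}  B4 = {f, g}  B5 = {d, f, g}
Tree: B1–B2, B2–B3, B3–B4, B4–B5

No — edge (e,f) lies in no bag.

A tree decomposition must satisfy three properties: every vertex lies in some bag; for every edge, both endpoints lie together in some bag; and for every vertex, the bags containing it form a connected subtree. Here edge (e,f) lies in no bag, so the decomposition is invalid.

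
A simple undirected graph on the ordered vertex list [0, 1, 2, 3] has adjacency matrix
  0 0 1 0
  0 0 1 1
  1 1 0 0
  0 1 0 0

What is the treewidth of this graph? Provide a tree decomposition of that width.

Every bag has size at most 2, so the width is 2 − 1 = 1 and tw(G) ≤ 1. Since G has at least one edge (e.g. 0–2), it is not an edgeless graph, so tw(G) ≥ 1. Therefore the treewidth is 1.

Treewidth 1.
Bags: B1 = {0, 2}  B2 = {1, 2}  B3 = {1, 3}
Tree: B1–B2, B2–B3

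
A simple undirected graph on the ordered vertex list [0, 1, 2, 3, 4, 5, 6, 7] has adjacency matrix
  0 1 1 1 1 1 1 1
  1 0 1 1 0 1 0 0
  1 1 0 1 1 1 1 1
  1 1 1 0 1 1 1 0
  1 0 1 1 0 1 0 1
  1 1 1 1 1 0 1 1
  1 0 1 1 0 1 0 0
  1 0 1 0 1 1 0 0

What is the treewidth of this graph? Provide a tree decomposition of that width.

The largest bag has 5 vertices, giving width 4; this decomposition certifies tw(G) ≤ 4. On the other hand G contains the 5-clique {0, 1, 2, 3, 5}. A clique must lie in a single bag of any decomposition, so no decomposition can have width below 4. Hence tw(G) = 4 exactly.

Treewidth 4.
One optimal decomposition is:
Bags: B1 = {0, 1, 2, 3, 5}  B2 = {0, 2, 3, 4, 5}  B3 = {0, 2, 3, 5, 6}  B4 = {0, 2, 4, 5, 7}
Tree: B1–B2, B2–B3, B2–B4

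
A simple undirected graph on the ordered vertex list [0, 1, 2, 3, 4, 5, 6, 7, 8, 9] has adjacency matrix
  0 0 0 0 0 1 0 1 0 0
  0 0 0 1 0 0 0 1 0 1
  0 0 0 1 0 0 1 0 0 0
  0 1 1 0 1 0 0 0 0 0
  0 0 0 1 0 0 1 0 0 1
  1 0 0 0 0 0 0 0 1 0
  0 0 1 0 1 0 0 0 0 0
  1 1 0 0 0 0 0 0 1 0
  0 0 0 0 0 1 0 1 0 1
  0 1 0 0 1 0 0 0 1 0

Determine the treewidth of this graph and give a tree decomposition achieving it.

Treewidth 2.
Bags: B1 = {0, 5, 7}  B2 = {5, 7, 8}  B3 = {1, 7, 8}  B4 = {1, 8, 9}  B5 = {1, 3, 9}  B6 = {3, 4, 9}  B7 = {2, 3, 4}  B8 = {2, 4, 6}
Tree: B1–B2, B2–B3, B3–B4, B4–B5, B5–B6, B6–B7, B7–B8

The largest bag has 3 vertices, giving width 2; this decomposition certifies tw(G) ≤ 2. Since 0–5–8–7–0 is a cycle in G, G is not acyclic. Forests are exactly the graphs of treewidth ≤ 1, so tw(G) ≥ 2. Therefore the treewidth is 2.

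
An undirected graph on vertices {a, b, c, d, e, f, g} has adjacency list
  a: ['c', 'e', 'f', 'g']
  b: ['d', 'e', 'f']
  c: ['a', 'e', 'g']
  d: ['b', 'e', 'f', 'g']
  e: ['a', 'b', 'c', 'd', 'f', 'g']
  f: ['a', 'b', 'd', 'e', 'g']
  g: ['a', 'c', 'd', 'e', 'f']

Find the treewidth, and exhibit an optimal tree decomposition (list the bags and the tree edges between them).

Every bag has size at most 4, so the width is 4 − 1 = 3 and tw(G) ≤ 3. On the other hand G contains the 4-clique {a, c, e, g}. A clique must lie in a single bag of any decomposition, so no decomposition can have width below 3. The upper and lower bounds meet at 3, so that is the treewidth.

Treewidth 3.
One such decomposition:
Bags: B1 = {d, e, f, g}  B2 = {a, e, f, g}  B3 = {b, d, e, f}  B4 = {a, c, e, g}
Tree: B1–B2, B1–B3, B2–B4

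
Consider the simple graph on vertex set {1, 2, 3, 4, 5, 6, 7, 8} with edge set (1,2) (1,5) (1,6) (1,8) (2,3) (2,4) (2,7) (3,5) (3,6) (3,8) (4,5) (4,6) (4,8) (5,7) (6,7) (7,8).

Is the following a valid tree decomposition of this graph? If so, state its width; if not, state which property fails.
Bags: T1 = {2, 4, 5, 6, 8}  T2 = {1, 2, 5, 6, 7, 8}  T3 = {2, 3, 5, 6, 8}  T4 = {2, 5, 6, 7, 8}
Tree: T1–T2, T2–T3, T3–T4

A tree decomposition must satisfy three properties: every vertex lies in some bag; for every edge, both endpoints lie together in some bag; and for every vertex, the bags containing it form a connected subtree. Here bags containing vertex 7 are not connected in the tree, so the decomposition is invalid.

No — bags containing vertex 7 are not connected in the tree.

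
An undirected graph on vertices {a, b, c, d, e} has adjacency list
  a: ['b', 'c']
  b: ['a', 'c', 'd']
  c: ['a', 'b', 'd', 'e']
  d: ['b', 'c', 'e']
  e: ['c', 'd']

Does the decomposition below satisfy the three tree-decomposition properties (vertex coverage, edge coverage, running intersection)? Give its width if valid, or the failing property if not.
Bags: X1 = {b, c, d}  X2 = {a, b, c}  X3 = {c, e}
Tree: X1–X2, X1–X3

A tree decomposition must satisfy three properties: every vertex lies in some bag; for every edge, both endpoints lie together in some bag; and for every vertex, the bags containing it form a connected subtree. Here edge (d,e) lies in no bag, so the decomposition is invalid.

No — edge (d,e) lies in no bag.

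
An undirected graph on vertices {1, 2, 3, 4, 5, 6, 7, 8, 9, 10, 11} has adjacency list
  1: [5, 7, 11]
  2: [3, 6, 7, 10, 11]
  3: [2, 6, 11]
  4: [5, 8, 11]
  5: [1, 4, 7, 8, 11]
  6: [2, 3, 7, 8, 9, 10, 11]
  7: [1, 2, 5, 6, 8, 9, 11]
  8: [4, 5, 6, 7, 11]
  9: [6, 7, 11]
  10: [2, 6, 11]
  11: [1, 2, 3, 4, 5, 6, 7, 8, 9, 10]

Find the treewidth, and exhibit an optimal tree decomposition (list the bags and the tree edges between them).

Each bag holds 4 vertices, so the decomposition has width 3, which upper-bounds the treewidth. Conversely, {1, 5, 7, 11} is a clique of size 4, and the vertices of any clique must share a bag in every tree decomposition; so some bag has ≥ 4 vertices and tw(G) ≥ 3. Therefore the treewidth is 3.

Treewidth 3.
One such decomposition:
Bags: B1 = {6, 7, 8, 11}  B2 = {6, 7, 9, 11}  B3 = {5, 7, 8, 11}  B4 = {2, 6, 7, 11}  B5 = {1, 5, 7, 11}  B6 = {4, 5, 8, 11}  B7 = {2, 3, 6, 11}  B8 = {2, 6, 10, 11}
Tree: B1–B2, B1–B3, B1–B4, B3–B5, B3–B6, B4–B7, B7–B8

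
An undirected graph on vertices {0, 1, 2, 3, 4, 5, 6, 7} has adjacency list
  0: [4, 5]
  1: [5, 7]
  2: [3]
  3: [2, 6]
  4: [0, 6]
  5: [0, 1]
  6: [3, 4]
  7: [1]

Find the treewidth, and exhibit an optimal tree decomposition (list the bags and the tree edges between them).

The largest bag has 2 vertices, giving width 1; this decomposition certifies tw(G) ≤ 1. Any graph with an edge has treewidth ≥ 1, and G has the edge 2–3. Combining the bounds, tw(G) = 1.

Treewidth 1.
One such decomposition:
Bags: B1 = {2, 3}  B2 = {3, 6}  B3 = {4, 6}  B4 = {0, 4}  B5 = {0, 5}  B6 = {1, 5}  B7 = {1, 7}
Tree: B1–B2, B2–B3, B3–B4, B4–B5, B5–B6, B6–B7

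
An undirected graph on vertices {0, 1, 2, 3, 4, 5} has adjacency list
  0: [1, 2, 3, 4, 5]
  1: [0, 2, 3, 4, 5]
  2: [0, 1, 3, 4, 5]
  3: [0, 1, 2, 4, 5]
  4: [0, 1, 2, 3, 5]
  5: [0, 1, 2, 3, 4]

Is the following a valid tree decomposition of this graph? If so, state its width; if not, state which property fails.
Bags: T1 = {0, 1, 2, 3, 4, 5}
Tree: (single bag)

Yes; width 5.

Vertex coverage: the bags together contain {0, 1, 2, 3, 4, 5}, the full vertex set. Edge coverage: each edge of G has both endpoints in at least one bag. Running intersection: for every vertex, the bags containing it form a connected subtree. All three properties hold, so this is a valid tree decomposition of width max|bag| − 1 = 5, and hence tw(G) ≤ 5.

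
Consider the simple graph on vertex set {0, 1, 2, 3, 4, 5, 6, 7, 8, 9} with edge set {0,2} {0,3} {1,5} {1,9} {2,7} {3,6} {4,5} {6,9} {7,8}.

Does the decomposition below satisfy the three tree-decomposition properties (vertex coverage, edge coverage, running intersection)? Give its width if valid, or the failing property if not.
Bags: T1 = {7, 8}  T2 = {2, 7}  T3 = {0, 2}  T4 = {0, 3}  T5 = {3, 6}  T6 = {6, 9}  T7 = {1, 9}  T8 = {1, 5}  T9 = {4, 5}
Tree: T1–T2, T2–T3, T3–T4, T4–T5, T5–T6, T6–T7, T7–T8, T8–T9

Vertex coverage: the bags together contain {0, 1, 2, 3, 4, 5, 6, 7, 8, 9}, the full vertex set. Edge coverage: each edge of G has both endpoints in at least one bag. Running intersection: for every vertex, the bags containing it form a connected subtree. All three properties hold, so this is a valid tree decomposition of width max|bag| − 1 = 1, and hence tw(G) ≤ 1.

Yes; width 1.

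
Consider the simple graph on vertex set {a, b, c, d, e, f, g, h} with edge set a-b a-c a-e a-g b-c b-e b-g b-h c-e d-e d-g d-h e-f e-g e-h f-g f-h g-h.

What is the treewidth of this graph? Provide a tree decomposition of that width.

Treewidth 3.
Bags: B1 = {a, b, e, g}  B2 = {b, e, g, h}  B3 = {d, e, g, h}  B4 = {e, f, g, h}  B5 = {a, b, c, e}
Tree: B1–B2, B2–B3, B2–B4, B1–B5

Each bag holds 4 vertices, so the decomposition has width 3, which upper-bounds the treewidth. Conversely, {d, e, g, h} is a clique of size 4, and the vertices of any clique must share a bag in every tree decomposition; so some bag has ≥ 4 vertices and tw(G) ≥ 3. The upper and lower bounds meet at 3, so that is the treewidth.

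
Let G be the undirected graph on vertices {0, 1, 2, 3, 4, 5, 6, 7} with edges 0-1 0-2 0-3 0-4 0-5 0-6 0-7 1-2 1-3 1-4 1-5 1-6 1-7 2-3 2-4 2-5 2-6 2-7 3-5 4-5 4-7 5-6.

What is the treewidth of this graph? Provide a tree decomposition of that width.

Every bag has size at most 5, so the width is 5 − 1 = 4 and tw(G) ≤ 4. Conversely, {0, 1, 2, 3, 5} is a clique of size 5, and the vertices of any clique must share a bag in every tree decomposition; so some bag has ≥ 5 vertices and tw(G) ≥ 4. Therefore the treewidth is 4.

Treewidth 4.
One such decomposition:
Bags: B1 = {0, 1, 2, 4, 5}  B2 = {0, 1, 2, 3, 5}  B3 = {0, 1, 2, 5, 6}  B4 = {0, 1, 2, 4, 7}
Tree: B1–B2, B1–B3, B1–B4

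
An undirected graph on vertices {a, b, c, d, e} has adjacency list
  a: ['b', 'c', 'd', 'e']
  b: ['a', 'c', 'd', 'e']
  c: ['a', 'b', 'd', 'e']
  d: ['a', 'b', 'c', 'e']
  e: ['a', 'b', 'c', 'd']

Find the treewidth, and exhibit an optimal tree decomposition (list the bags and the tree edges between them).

Treewidth 4.
Bags: B1 = {a, b, c, d, e}
Tree: (single bag)

A single bag containing all 5 vertices is trivially a valid decomposition of width 4. On the other hand G contains the 5-clique {a, b, c, d, e}. A clique must lie in a single bag of any decomposition, so no decomposition can have width below 4. Combining the bounds, tw(G) = 4.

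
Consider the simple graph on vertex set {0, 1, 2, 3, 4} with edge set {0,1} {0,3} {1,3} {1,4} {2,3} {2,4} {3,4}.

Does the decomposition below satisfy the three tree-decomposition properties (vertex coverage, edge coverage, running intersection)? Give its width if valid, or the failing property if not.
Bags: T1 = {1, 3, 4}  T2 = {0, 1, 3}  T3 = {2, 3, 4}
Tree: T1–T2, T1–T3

Every vertex of G appears in some bag (union = {0, 1, 2, 3, 4}); every edge is covered by a bag; and for each vertex v the set of bags containing v is connected in the bag tree. The decomposition is therefore valid. The largest bag has 3 vertices, so the width is 2.

Yes; width 2.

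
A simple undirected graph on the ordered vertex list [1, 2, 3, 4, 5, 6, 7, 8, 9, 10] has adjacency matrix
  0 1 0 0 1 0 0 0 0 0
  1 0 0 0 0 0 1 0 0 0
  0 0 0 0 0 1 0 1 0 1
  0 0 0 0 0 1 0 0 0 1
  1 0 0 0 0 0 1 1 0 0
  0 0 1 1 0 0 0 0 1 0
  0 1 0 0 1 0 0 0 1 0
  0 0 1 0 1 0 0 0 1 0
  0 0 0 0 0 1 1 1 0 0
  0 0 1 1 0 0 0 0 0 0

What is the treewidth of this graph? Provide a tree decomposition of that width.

Each bag holds 3 vertices, so the decomposition has width 2, which upper-bounds the treewidth. Since 1–2–7–5–1 is a cycle in G, G is not acyclic. Forests are exactly the graphs of treewidth ≤ 1, so tw(G) ≥ 2. Combining the bounds, tw(G) = 2.

Treewidth 2.
One optimal decomposition is:
Bags: B1 = {1, 2, 5}  B2 = {2, 5, 7}  B3 = {5, 7, 8}  B4 = {7, 8, 9}  B5 = {3, 8, 9}  B6 = {3, 6, 9}  B7 = {3, 6, 10}  B8 = {4, 6, 10}
Tree: B1–B2, B2–B3, B3–B4, B4–B5, B5–B6, B6–B7, B7–B8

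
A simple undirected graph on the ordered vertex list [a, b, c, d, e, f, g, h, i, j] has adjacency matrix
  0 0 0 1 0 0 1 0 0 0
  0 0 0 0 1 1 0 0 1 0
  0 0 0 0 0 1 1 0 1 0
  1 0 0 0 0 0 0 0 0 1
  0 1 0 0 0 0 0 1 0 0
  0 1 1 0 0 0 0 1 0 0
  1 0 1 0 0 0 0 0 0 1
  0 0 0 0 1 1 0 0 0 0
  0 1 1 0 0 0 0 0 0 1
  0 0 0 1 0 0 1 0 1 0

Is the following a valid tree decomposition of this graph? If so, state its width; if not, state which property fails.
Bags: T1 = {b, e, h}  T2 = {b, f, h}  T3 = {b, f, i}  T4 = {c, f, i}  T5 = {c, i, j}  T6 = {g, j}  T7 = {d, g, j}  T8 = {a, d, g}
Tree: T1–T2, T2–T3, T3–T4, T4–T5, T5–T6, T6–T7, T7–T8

No — edge (c,g) lies in no bag.

A tree decomposition must satisfy three properties: every vertex lies in some bag; for every edge, both endpoints lie together in some bag; and for every vertex, the bags containing it form a connected subtree. Here edge (c,g) lies in no bag, so the decomposition is invalid.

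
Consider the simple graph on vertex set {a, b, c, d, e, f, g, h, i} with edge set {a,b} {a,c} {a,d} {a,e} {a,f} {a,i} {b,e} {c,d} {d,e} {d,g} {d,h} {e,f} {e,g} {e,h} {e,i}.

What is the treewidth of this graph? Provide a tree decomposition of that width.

Treewidth 2.
One optimal decomposition is:
Bags: B1 = {a, c, d}  B2 = {a, d, e}  B3 = {d, e, g}  B4 = {a, e, f}  B5 = {d, e, h}  B6 = {a, b, e}  B7 = {a, e, i}
Tree: B1–B2, B2–B3, B2–B4, B2–B5, B4–B6, B2–B7

Each bag holds 3 vertices, so the decomposition has width 2, which upper-bounds the treewidth. Conversely, {d, e, g} is a clique of size 3, and the vertices of any clique must share a bag in every tree decomposition; so some bag has ≥ 3 vertices and tw(G) ≥ 2. The upper and lower bounds meet at 2, so that is the treewidth.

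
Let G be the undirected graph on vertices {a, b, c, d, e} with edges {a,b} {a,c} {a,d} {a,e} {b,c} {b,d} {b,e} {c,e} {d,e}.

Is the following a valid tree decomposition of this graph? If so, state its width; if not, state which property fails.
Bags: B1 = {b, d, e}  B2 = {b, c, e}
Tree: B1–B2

No — vertex a appears in no bag.

A tree decomposition must satisfy three properties: every vertex lies in some bag; for every edge, both endpoints lie together in some bag; and for every vertex, the bags containing it form a connected subtree. Here vertex a appears in no bag, so the decomposition is invalid.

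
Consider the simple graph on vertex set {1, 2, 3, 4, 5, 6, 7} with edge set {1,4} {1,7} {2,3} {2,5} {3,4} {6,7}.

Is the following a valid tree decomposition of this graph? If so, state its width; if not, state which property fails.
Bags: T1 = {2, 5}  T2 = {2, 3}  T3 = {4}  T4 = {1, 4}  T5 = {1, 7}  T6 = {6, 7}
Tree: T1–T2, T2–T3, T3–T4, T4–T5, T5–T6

No — edge (3,4) lies in no bag.

A tree decomposition must satisfy three properties: every vertex lies in some bag; for every edge, both endpoints lie together in some bag; and for every vertex, the bags containing it form a connected subtree. Here edge (3,4) lies in no bag, so the decomposition is invalid.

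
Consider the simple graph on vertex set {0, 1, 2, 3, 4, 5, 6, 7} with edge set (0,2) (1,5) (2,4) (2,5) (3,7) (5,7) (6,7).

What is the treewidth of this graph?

1

A width-1 tree decomposition is:
Bags: B1 = {0, 2}  B2 = {2, 5}  B3 = {5, 7}  B4 = {2, 4}  B5 = {1, 5}  B6 = {6, 7}  B7 = {3, 7}
Tree: B1–B2, B2–B3, B1–B4, B3–B5, B3–B6, B6–B7
Every bag has size at most 2, so the width is 2 − 1 = 1 and tw(G) ≤ 1. Since G has at least one edge (e.g. 0–2), it is not an edgeless graph, so tw(G) ≥ 1. The upper and lower bounds meet at 1, so that is the treewidth.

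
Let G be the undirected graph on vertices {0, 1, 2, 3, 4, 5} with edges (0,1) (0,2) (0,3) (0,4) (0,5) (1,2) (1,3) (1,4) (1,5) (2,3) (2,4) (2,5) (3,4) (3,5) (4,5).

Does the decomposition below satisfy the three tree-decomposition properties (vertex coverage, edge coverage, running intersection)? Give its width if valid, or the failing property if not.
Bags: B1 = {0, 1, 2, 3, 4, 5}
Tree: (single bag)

Yes; width 5.

Checking the three conditions: (i) the bags cover all of {0, 1, 2, 3, 4, 5}; (ii) for each edge, some bag contains both endpoints; (iii) the bags containing any fixed vertex form a subtree. All hold, so the decomposition is valid with width 6 − 1 = 5.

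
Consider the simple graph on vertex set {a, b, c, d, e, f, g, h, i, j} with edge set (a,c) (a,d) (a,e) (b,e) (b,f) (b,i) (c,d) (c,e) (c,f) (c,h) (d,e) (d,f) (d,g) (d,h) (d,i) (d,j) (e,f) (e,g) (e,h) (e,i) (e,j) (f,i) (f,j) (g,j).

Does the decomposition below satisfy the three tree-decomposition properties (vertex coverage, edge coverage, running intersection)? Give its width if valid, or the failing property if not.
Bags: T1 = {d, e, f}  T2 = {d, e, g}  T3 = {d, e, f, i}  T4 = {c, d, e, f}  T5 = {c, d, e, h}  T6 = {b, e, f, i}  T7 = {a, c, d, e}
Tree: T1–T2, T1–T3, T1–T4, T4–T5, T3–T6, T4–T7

No — vertex j appears in no bag.

A tree decomposition must satisfy three properties: every vertex lies in some bag; for every edge, both endpoints lie together in some bag; and for every vertex, the bags containing it form a connected subtree. Here vertex j appears in no bag, so the decomposition is invalid.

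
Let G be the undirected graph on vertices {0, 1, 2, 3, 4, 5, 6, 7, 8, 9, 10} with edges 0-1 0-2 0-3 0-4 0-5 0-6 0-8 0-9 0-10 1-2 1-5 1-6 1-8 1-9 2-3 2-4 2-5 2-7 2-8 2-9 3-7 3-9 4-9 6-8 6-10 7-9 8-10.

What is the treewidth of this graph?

3

A width-3 tree decomposition is:
Bags: B1 = {0, 1, 2, 8}  B2 = {0, 1, 2, 9}  B3 = {0, 2, 4, 9}  B4 = {0, 2, 3, 9}  B5 = {0, 1, 6, 8}  B6 = {0, 6, 8, 10}  B7 = {2, 3, 7, 9}  B8 = {0, 1, 2, 5}
Tree: B1–B2, B2–B3, B2–B4, B1–B5, B5–B6, B4–B7, B1–B8
The largest bag has 4 vertices, giving width 3; this decomposition certifies tw(G) ≤ 3. On the other hand G contains the 4-clique {0, 1, 2, 8}. A clique must lie in a single bag of any decomposition, so no decomposition can have width below 3. Combining the bounds, tw(G) = 3.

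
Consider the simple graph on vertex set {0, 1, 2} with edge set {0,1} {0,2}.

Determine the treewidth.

1

A width-1 tree decomposition is:
Bags: B1 = {0, 2}  B2 = {0, 1}
Tree: B1–B2
Every bag has size at most 2, so the width is 2 − 1 = 1 and tw(G) ≤ 1. Any graph with an edge has treewidth ≥ 1, and G has the edge 2–0. Therefore the treewidth is 1.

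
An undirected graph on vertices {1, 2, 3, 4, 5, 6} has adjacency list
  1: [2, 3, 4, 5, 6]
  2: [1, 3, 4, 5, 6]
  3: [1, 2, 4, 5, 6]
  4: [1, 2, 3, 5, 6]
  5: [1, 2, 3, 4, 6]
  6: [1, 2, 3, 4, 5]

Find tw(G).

5

A width-5 tree decomposition is:
Bags: B1 = {1, 2, 3, 4, 5, 6}
Tree: (single bag)
With just one bag of size 6, the width is 6 − 1 = 5, so tw(G) ≤ 5. On the other hand G contains the 6-clique {1, 2, 3, 4, 5, 6}. A clique must lie in a single bag of any decomposition, so no decomposition can have width below 5. The upper and lower bounds meet at 5, so that is the treewidth.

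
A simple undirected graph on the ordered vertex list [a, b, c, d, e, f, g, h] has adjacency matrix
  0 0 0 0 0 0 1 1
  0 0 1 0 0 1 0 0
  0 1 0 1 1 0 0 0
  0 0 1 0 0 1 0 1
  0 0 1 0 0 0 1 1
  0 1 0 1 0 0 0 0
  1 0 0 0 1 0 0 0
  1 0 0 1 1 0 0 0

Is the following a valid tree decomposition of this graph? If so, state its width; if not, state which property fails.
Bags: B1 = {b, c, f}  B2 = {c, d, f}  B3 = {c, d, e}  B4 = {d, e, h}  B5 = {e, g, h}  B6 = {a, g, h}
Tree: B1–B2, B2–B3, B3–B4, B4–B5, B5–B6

Yes; width 2.

Every vertex of G appears in some bag (union = {a, b, c, d, e, f, g, h}); every edge is covered by a bag; and for each vertex v the set of bags containing v is connected in the bag tree. The decomposition is therefore valid. The largest bag has 3 vertices, so the width is 2.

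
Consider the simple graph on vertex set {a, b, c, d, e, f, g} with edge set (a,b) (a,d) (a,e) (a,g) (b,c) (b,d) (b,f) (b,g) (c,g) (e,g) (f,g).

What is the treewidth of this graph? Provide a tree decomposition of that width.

Treewidth 2.
Bags: B1 = {a, b, d}  B2 = {a, b, g}  B3 = {b, f, g}  B4 = {b, c, g}  B5 = {a, e, g}
Tree: B1–B2, B2–B3, B2–B4, B2–B5

Each bag holds 3 vertices, so the decomposition has width 2, which upper-bounds the treewidth. On the other hand G contains the 3-clique {a, b, d}. A clique must lie in a single bag of any decomposition, so no decomposition can have width below 2. Hence tw(G) = 2 exactly.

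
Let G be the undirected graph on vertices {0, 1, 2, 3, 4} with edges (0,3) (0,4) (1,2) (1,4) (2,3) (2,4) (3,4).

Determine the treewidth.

A width-2 tree decomposition is:
Bags: B1 = {2, 3, 4}  B2 = {1, 2, 4}  B3 = {0, 3, 4}
Tree: B1–B2, B1–B3
The largest bag has 3 vertices, giving width 2; this decomposition certifies tw(G) ≤ 2. On the other hand G contains the 3-clique {0, 3, 4}. A clique must lie in a single bag of any decomposition, so no decomposition can have width below 2. The upper and lower bounds meet at 2, so that is the treewidth.

2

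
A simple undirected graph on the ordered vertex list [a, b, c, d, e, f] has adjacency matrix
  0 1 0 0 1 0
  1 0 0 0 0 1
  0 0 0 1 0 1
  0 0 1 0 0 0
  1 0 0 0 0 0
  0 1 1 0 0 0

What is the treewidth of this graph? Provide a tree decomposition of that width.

Treewidth 1.
One such decomposition:
Bags: B1 = {a, e}  B2 = {a, b}  B3 = {b, f}  B4 = {c, f}  B5 = {c, d}
Tree: B1–B2, B2–B3, B3–B4, B4–B5

Each bag holds 2 vertices, so the decomposition has width 1, which upper-bounds the treewidth. Since G has at least one edge (e.g. e–a), it is not an edgeless graph, so tw(G) ≥ 1. The upper and lower bounds meet at 1, so that is the treewidth.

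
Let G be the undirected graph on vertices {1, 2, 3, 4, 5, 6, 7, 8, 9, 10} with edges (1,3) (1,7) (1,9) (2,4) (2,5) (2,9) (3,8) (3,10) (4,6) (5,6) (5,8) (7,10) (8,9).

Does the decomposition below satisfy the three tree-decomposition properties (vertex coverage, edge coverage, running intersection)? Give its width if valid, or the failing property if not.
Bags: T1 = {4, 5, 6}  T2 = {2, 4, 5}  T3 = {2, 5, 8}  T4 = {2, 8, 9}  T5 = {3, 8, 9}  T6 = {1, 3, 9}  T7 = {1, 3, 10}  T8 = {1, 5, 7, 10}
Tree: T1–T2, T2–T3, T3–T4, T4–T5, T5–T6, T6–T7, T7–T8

A tree decomposition must satisfy three properties: every vertex lies in some bag; for every edge, both endpoints lie together in some bag; and for every vertex, the bags containing it form a connected subtree. Here bags containing vertex 5 are not connected in the tree, so the decomposition is invalid.

No — bags containing vertex 5 are not connected in the tree.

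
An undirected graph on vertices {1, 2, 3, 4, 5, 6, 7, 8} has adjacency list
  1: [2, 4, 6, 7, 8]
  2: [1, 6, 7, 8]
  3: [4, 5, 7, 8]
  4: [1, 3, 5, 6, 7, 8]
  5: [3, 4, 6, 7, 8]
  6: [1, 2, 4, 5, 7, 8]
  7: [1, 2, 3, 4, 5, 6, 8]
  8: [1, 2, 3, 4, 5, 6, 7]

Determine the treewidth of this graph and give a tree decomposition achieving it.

Treewidth 4.
Bags: B1 = {1, 4, 6, 7, 8}  B2 = {4, 5, 6, 7, 8}  B3 = {1, 2, 6, 7, 8}  B4 = {3, 4, 5, 7, 8}
Tree: B1–B2, B1–B3, B2–B4

The largest bag has 5 vertices, giving width 4; this decomposition certifies tw(G) ≤ 4. On the other hand G contains the 5-clique {1, 2, 6, 7, 8}. A clique must lie in a single bag of any decomposition, so no decomposition can have width below 4. Combining the bounds, tw(G) = 4.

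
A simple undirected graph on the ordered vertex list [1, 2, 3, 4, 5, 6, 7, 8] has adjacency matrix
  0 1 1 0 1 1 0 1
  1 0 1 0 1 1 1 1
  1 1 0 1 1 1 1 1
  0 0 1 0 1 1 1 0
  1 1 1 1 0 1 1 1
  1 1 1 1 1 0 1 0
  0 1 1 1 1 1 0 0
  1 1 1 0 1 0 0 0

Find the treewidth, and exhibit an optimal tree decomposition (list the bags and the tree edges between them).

Each bag holds 5 vertices, so the decomposition has width 4, which upper-bounds the treewidth. Conversely, {1, 2, 3, 5, 8} is a clique of size 5, and the vertices of any clique must share a bag in every tree decomposition; so some bag has ≥ 5 vertices and tw(G) ≥ 4. The upper and lower bounds meet at 4, so that is the treewidth.

Treewidth 4.
One such decomposition:
Bags: B1 = {1, 2, 3, 5, 6}  B2 = {1, 2, 3, 5, 8}  B3 = {2, 3, 5, 6, 7}  B4 = {3, 4, 5, 6, 7}
Tree: B1–B2, B1–B3, B3–B4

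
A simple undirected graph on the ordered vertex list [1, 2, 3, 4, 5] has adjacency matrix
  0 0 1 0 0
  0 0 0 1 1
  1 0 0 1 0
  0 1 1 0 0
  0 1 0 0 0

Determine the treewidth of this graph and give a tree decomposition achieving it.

Treewidth 1.
Bags: B1 = {1, 3}  B2 = {3, 4}  B3 = {2, 4}  B4 = {2, 5}
Tree: B1–B2, B2–B3, B3–B4

The largest bag has 2 vertices, giving width 1; this decomposition certifies tw(G) ≤ 1. G has an edge, so its treewidth is at least 1. Combining the bounds, tw(G) = 1.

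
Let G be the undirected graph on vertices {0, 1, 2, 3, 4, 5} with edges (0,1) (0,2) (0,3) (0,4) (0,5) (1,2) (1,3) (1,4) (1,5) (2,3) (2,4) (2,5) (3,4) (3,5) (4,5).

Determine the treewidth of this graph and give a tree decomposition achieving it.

Treewidth 5.
Bags: B1 = {0, 1, 2, 3, 4, 5}
Tree: (single bag)

With just one bag of size 6, the width is 6 − 1 = 5, so tw(G) ≤ 5. For the lower bound, the 6 vertices {0, 1, 2, 3, 4, 5} are pairwise adjacent, and any tree decomposition puts a clique entirely inside one bag — forcing width ≥ 5. The upper and lower bounds meet at 5, so that is the treewidth.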